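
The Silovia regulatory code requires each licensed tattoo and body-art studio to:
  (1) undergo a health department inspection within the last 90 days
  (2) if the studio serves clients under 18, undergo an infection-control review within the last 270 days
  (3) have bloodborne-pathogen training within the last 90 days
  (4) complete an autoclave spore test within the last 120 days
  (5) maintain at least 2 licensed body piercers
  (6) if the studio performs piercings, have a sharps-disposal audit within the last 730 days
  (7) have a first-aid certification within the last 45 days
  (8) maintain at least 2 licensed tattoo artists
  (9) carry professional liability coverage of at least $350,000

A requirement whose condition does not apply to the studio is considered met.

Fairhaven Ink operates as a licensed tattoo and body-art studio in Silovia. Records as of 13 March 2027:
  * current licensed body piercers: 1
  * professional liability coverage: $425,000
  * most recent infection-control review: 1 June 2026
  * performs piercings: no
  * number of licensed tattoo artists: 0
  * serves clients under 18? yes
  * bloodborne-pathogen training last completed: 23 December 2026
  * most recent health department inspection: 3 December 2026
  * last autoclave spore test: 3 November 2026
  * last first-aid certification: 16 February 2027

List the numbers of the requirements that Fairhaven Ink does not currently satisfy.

1. health department inspection 100 days ago vs limit 90 → not met
2. condition 'serves clients under 18' holds; infection-control review 285 days ago vs limit 270 → not met
3. bloodborne-pathogen training 80 days ago vs limit 90 → met
4. autoclave spore test 130 days ago vs limit 120 → not met
5. licensed body piercers 1 < 2 → not met
6. condition 'performs piercings' does not hold → requirement n/a → met
7. first-aid certification 25 days ago vs limit 45 → met
8. licensed tattoo artists 0 < 2 → not met
9. professional liability coverage $425,000 ≥ $350,000 → met
Not met: 1, 2, 4, 5, 8

1, 2, 4, 5, 8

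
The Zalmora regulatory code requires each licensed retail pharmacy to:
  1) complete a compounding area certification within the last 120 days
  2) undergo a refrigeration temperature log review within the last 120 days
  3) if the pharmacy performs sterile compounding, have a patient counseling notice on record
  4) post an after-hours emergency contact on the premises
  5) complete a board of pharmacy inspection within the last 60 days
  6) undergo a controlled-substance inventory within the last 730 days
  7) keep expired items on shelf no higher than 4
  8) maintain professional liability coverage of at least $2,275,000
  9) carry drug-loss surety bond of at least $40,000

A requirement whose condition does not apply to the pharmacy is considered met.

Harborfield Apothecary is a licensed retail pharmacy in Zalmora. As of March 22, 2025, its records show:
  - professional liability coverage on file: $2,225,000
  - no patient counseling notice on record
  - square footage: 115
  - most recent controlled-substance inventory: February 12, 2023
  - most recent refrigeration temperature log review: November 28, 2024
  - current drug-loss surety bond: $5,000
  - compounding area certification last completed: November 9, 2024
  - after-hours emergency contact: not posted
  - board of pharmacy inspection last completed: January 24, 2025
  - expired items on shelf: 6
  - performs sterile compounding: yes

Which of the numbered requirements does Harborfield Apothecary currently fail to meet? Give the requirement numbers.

1. compounding area certification 133 days ago vs limit 120 → not met
2. refrigeration temperature log review 114 days ago vs limit 120 → met
3. condition 'performs sterile compounding' holds; patient counseling notice absent → not met
4. after-hours emergency contact absent → not met
5. board of pharmacy inspection 57 days ago vs limit 60 → met
6. controlled-substance inventory 769 days ago vs limit 730 → not met
7. expired items on shelf 6 > 4 → not met
8. professional liability coverage $2,225,000 < $2,275,000 → not met
9. drug-loss surety bond $5,000 < $40,000 → not met
Not met: 1, 3, 4, 6, 7, 8, 9

1, 3, 4, 6, 7, 8, 9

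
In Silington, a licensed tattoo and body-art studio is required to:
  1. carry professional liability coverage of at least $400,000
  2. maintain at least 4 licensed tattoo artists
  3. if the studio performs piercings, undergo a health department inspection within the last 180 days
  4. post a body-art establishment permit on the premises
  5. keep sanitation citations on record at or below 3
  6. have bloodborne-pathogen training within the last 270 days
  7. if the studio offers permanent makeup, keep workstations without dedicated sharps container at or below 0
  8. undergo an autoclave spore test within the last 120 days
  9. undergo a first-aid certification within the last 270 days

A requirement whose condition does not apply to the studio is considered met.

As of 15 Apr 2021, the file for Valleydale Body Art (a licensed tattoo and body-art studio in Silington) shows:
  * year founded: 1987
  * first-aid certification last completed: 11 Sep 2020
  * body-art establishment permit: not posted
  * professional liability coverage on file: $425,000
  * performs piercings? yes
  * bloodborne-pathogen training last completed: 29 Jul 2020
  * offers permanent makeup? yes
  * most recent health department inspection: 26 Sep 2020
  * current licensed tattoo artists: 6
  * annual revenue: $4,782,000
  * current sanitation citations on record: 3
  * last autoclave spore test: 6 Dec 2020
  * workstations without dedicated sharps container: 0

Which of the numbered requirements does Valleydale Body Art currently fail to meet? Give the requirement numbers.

3, 4, 8

1. professional liability coverage $425,000 ≥ $400,000 → met
2. licensed tattoo artists 6 ≥ 4 → met
3. condition 'performs piercings' holds; health department inspection 201 days ago vs limit 180 → not met
4. body-art establishment permit absent → not met
5. sanitation citations on record 3 ≤ 3 → met
6. bloodborne-pathogen training 260 days ago vs limit 270 → met
7. condition 'offers permanent makeup' holds; workstations without dedicated sharps container 0 ≤ 0 → met
8. autoclave spore test 130 days ago vs limit 120 → not met
9. first-aid certification 216 days ago vs limit 270 → met
Not met: 3, 4, 8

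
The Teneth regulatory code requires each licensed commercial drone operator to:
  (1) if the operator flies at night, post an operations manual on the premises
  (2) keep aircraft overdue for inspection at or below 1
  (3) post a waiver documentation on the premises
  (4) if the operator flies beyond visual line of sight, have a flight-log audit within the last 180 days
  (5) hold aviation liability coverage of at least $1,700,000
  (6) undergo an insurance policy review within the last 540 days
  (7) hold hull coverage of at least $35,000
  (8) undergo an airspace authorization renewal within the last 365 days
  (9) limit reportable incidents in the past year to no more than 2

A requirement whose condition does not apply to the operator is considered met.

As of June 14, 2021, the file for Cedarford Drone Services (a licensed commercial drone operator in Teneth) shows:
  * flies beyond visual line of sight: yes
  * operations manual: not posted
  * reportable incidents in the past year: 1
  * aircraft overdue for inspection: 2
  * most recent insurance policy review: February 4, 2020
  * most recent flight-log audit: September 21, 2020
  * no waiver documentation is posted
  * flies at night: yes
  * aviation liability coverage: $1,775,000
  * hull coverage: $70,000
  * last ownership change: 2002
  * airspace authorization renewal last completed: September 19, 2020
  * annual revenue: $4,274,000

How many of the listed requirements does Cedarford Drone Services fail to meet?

4

1. condition 'flies at night' holds; operations manual absent → not met
2. aircraft overdue for inspection 2 > 1 → not met
3. waiver documentation absent → not met
4. condition 'flies beyond visual line of sight' holds; flight-log audit 266 days ago vs limit 180 → not met
5. aviation liability coverage $1,775,000 ≥ $1,700,000 → met
6. insurance policy review 496 days ago vs limit 540 → met
7. hull coverage $70,000 ≥ $35,000 → met
8. airspace authorization renewal 268 days ago vs limit 365 → met
9. reportable incidents in the past year 1 ≤ 2 → met
Not met: 4 of 9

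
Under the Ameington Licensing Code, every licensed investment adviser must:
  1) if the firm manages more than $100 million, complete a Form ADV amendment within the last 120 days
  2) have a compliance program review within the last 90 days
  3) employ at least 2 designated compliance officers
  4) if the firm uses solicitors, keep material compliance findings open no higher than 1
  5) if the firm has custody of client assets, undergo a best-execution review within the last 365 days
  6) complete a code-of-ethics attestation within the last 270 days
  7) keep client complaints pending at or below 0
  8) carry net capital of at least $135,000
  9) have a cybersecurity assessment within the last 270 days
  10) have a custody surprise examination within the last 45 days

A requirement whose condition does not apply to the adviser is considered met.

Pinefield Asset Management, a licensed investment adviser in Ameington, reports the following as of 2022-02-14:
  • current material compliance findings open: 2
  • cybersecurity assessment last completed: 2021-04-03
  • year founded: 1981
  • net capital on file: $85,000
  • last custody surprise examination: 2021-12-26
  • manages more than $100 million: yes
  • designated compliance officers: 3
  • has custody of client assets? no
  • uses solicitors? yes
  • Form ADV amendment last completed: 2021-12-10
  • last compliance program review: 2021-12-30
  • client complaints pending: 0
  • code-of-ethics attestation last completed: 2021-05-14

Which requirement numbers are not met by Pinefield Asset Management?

1. condition 'manages more than $100 million' holds; Form ADV amendment 66 days ago vs limit 120 → met
2. compliance program review 46 days ago vs limit 90 → met
3. designated compliance officers 3 ≥ 2 → met
4. condition 'uses solicitors' holds; material compliance findings open 2 > 1 → not met
5. condition 'has custody of client assets' does not hold → requirement n/a → met
6. code-of-ethics attestation 276 days ago vs limit 270 → not met
7. client complaints pending 0 ≤ 0 → met
8. net capital $85,000 < $135,000 → not met
9. cybersecurity assessment 317 days ago vs limit 270 → not met
10. custody surprise examination 50 days ago vs limit 45 → not met
Not met: 4, 6, 8, 9, 10

4, 6, 8, 9, 10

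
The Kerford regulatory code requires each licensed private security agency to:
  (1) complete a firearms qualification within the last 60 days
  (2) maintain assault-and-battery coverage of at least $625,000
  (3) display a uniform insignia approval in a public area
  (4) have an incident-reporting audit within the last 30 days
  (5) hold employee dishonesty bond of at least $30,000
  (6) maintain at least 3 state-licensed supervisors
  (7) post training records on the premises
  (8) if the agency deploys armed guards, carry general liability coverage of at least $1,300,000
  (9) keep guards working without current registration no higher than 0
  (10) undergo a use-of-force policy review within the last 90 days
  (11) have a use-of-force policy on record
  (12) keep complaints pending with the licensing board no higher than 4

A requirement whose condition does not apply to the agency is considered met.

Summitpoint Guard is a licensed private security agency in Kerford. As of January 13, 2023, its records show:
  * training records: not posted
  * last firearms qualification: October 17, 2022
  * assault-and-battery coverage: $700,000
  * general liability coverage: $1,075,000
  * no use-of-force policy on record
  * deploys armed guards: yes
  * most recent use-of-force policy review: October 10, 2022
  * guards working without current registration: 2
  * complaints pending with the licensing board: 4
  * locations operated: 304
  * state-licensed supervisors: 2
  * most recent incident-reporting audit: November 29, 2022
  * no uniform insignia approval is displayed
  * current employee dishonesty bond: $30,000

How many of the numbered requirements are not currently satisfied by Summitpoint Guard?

1. firearms qualification 88 days ago vs limit 60 → not met
2. assault-and-battery coverage $700,000 ≥ $625,000 → met
3. uniform insignia approval absent → not met
4. incident-reporting audit 45 days ago vs limit 30 → not met
5. employee dishonesty bond $30,000 ≥ $30,000 → met
6. state-licensed supervisors 2 < 3 → not met
7. training records absent → not met
8. condition 'deploys armed guards' holds; general liability coverage $1,075,000 < $1,300,000 → not met
9. guards working without current registration 2 > 0 → not met
10. use-of-force policy review 95 days ago vs limit 90 → not met
11. use-of-force policy absent → not met
12. complaints pending with the licensing board 4 ≤ 4 → met
Not met: 9 of 12

9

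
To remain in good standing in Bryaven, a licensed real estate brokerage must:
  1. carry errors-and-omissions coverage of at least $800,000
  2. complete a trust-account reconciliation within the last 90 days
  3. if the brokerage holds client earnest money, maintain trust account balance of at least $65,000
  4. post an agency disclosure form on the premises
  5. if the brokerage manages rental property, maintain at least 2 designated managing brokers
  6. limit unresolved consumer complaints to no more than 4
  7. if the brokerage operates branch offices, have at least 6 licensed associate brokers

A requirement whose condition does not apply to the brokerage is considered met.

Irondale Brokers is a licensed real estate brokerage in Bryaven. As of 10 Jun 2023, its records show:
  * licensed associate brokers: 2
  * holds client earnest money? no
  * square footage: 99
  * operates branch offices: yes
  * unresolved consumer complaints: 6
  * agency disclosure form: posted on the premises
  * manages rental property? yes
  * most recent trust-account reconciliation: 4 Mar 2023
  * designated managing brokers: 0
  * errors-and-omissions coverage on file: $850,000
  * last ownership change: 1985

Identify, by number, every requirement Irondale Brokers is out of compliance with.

1. errors-and-omissions coverage $850,000 ≥ $800,000 → met
2. trust-account reconciliation 98 days ago vs limit 90 → not met
3. condition 'holds client earnest money' does not hold → requirement n/a → met
4. agency disclosure form present → met
5. condition 'manages rental property' holds; designated managing brokers 0 < 2 → not met
6. unresolved consumer complaints 6 > 4 → not met
7. condition 'operates branch offices' holds; licensed associate brokers 2 < 6 → not met
Not met: 2, 5, 6, 7

2, 5, 6, 7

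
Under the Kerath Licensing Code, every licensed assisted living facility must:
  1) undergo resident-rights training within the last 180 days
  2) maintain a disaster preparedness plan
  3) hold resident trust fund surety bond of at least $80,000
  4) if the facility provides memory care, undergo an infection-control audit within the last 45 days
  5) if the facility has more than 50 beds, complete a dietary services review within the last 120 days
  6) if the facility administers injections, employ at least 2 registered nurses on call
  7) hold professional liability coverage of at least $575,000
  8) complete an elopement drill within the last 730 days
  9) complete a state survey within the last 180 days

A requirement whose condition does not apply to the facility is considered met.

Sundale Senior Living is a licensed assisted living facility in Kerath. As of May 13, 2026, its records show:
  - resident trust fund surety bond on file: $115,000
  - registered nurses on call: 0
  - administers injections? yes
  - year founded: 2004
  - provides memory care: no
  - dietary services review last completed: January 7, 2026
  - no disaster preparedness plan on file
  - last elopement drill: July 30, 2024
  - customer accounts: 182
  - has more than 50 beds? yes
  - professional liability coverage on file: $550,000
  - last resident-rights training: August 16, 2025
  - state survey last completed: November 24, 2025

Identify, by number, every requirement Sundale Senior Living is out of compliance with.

1, 2, 5, 6, 7

1. resident-rights training 270 days ago vs limit 180 → not met
2. disaster preparedness plan absent → not met
3. resident trust fund surety bond $115,000 ≥ $80,000 → met
4. condition 'provides memory care' does not hold → requirement n/a → met
5. condition 'has more than 50 beds' holds; dietary services review 126 days ago vs limit 120 → not met
6. condition 'administers injections' holds; registered nurses on call 0 < 2 → not met
7. professional liability coverage $550,000 < $575,000 → not met
8. elopement drill 652 days ago vs limit 730 → met
9. state survey 170 days ago vs limit 180 → met
Not met: 1, 2, 5, 6, 7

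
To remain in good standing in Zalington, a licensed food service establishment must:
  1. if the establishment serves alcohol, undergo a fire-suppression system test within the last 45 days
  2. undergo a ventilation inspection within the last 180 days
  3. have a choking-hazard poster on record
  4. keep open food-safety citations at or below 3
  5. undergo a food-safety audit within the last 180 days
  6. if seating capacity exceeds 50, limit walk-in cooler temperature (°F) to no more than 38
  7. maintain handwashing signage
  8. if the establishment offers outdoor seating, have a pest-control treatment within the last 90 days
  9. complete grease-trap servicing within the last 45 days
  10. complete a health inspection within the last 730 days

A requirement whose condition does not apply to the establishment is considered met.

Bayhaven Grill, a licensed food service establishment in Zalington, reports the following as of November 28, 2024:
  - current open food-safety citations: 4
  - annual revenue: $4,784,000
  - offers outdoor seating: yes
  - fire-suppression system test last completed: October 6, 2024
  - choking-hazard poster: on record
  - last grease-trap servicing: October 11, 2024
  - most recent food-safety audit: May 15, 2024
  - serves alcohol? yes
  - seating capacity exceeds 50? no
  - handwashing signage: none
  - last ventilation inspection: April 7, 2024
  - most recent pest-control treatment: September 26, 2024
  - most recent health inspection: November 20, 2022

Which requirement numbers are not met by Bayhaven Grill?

1. condition 'serves alcohol' holds; fire-suppression system test 53 days ago vs limit 45 → not met
2. ventilation inspection 235 days ago vs limit 180 → not met
3. choking-hazard poster present → met
4. open food-safety citations 4 > 3 → not met
5. food-safety audit 197 days ago vs limit 180 → not met
6. condition 'seating capacity exceeds 50' does not hold → requirement n/a → met
7. handwashing signage absent → not met
8. condition 'offers outdoor seating' holds; pest-control treatment 63 days ago vs limit 90 → met
9. grease-trap servicing 48 days ago vs limit 45 → not met
10. health inspection 739 days ago vs limit 730 → not met
Not met: 1, 2, 4, 5, 7, 9, 10

1, 2, 4, 5, 7, 9, 10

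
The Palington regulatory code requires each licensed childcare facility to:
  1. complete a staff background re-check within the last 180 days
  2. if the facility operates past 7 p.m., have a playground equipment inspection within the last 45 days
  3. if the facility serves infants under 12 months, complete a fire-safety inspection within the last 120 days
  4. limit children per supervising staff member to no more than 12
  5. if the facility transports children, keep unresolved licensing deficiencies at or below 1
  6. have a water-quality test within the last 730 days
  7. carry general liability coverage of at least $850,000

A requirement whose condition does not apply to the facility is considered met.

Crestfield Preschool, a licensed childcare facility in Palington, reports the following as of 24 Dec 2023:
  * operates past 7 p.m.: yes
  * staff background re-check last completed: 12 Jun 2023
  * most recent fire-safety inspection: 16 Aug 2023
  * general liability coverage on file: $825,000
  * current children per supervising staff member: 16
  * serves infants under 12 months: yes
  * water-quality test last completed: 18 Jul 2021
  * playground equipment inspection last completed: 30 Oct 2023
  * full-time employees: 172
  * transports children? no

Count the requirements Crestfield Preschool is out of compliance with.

1. staff background re-check 195 days ago vs limit 180 → not met
2. condition 'operates past 7 p.m.' holds; playground equipment inspection 55 days ago vs limit 45 → not met
3. condition 'serves infants under 12 months' holds; fire-safety inspection 130 days ago vs limit 120 → not met
4. children per supervising staff member 16 > 12 → not met
5. condition 'transports children' does not hold → requirement n/a → met
6. water-quality test 889 days ago vs limit 730 → not met
7. general liability coverage $825,000 < $850,000 → not met
Not met: 6 of 7

6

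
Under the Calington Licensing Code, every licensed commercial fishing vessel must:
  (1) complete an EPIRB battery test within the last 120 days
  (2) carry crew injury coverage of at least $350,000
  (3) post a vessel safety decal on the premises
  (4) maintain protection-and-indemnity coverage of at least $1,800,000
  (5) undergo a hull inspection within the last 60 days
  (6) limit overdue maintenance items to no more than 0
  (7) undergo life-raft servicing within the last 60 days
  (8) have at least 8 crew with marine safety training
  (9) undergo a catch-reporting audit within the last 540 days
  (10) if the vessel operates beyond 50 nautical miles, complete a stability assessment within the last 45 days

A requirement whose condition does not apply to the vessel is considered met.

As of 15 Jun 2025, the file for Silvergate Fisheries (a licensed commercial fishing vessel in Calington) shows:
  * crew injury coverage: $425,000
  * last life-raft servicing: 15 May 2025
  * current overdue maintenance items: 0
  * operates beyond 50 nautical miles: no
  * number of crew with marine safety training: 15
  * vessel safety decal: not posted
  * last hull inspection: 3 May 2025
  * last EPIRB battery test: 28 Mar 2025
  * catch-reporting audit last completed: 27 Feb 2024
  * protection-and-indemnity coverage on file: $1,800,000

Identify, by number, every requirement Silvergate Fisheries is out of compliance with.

1. EPIRB battery test 79 days ago vs limit 120 → met
2. crew injury coverage $425,000 ≥ $350,000 → met
3. vessel safety decal absent → not met
4. protection-and-indemnity coverage $1,800,000 ≥ $1,800,000 → met
5. hull inspection 43 days ago vs limit 60 → met
6. overdue maintenance items 0 ≤ 0 → met
7. life-raft servicing 31 days ago vs limit 60 → met
8. crew with marine safety training 15 ≥ 8 → met
9. catch-reporting audit 474 days ago vs limit 540 → met
10. condition 'operates beyond 50 nautical miles' does not hold → requirement n/a → met
Not met: 3

3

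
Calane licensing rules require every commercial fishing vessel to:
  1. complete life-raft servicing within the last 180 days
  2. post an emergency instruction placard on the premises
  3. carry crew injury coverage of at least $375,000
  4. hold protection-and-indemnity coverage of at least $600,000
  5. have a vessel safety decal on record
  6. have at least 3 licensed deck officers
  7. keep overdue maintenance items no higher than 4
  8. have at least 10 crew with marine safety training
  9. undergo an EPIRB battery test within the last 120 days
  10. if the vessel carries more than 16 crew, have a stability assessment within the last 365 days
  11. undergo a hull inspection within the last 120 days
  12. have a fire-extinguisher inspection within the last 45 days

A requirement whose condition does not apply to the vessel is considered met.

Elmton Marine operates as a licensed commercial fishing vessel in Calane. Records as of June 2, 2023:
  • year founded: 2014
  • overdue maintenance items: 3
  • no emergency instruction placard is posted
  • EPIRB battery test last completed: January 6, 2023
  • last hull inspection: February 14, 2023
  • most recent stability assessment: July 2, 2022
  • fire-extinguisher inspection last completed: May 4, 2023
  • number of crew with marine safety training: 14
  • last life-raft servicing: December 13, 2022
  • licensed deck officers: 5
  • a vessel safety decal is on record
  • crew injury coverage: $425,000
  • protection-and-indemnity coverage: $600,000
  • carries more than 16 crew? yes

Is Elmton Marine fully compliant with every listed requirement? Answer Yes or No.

1. life-raft servicing 171 days ago vs limit 180 → met
2. emergency instruction placard absent → not met
3. crew injury coverage $425,000 ≥ $375,000 → met
4. protection-and-indemnity coverage $600,000 ≥ $600,000 → met
5. vessel safety decal present → met
6. licensed deck officers 5 ≥ 3 → met
7. overdue maintenance items 3 ≤ 4 → met
8. crew with marine safety training 14 ≥ 10 → met
9. EPIRB battery test 147 days ago vs limit 120 → not met
10. condition 'carries more than 16 crew' holds; stability assessment 335 days ago vs limit 365 → met
11. hull inspection 108 days ago vs limit 120 → met
12. fire-extinguisher inspection 29 days ago vs limit 45 → met
Not met: 2, 9

No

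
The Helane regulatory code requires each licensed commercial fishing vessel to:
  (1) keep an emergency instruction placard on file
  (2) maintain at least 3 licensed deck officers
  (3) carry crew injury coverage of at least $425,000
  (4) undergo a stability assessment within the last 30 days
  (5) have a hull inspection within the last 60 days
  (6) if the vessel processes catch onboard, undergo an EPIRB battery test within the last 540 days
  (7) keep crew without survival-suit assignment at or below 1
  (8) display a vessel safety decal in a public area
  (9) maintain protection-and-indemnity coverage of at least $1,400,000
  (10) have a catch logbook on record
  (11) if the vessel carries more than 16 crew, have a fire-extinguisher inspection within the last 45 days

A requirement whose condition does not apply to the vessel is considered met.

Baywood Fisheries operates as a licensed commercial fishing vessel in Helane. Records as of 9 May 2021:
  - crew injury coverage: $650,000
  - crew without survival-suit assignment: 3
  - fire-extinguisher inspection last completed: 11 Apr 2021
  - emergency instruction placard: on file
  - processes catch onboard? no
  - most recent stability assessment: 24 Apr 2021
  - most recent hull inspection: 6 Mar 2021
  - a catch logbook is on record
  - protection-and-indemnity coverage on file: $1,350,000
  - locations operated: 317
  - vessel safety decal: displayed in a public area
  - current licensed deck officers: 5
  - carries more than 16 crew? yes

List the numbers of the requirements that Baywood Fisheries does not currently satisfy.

1. emergency instruction placard present → met
2. licensed deck officers 5 ≥ 3 → met
3. crew injury coverage $650,000 ≥ $425,000 → met
4. stability assessment 15 days ago vs limit 30 → met
5. hull inspection 64 days ago vs limit 60 → not met
6. condition 'processes catch onboard' does not hold → requirement n/a → met
7. crew without survival-suit assignment 3 > 1 → not met
8. vessel safety decal present → met
9. protection-and-indemnity coverage $1,350,000 < $1,400,000 → not met
10. catch logbook present → met
11. condition 'carries more than 16 crew' holds; fire-extinguisher inspection 28 days ago vs limit 45 → met
Not met: 5, 7, 9

5, 7, 9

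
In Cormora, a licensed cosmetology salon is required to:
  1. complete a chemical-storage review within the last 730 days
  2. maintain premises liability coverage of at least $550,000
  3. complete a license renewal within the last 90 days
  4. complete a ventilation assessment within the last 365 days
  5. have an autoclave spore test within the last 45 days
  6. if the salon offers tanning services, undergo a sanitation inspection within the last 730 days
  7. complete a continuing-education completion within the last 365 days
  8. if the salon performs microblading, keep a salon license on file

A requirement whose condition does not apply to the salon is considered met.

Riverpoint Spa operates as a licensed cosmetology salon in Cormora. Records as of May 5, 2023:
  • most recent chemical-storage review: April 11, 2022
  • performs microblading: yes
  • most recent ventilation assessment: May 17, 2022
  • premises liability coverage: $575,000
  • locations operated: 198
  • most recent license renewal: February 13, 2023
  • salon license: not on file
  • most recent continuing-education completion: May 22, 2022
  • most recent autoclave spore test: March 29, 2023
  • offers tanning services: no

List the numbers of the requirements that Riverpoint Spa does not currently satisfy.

8

1. chemical-storage review 389 days ago vs limit 730 → met
2. premises liability coverage $575,000 ≥ $550,000 → met
3. license renewal 81 days ago vs limit 90 → met
4. ventilation assessment 353 days ago vs limit 365 → met
5. autoclave spore test 37 days ago vs limit 45 → met
6. condition 'offers tanning services' does not hold → requirement n/a → met
7. continuing-education completion 348 days ago vs limit 365 → met
8. condition 'performs microblading' holds; salon license absent → not met
Not met: 8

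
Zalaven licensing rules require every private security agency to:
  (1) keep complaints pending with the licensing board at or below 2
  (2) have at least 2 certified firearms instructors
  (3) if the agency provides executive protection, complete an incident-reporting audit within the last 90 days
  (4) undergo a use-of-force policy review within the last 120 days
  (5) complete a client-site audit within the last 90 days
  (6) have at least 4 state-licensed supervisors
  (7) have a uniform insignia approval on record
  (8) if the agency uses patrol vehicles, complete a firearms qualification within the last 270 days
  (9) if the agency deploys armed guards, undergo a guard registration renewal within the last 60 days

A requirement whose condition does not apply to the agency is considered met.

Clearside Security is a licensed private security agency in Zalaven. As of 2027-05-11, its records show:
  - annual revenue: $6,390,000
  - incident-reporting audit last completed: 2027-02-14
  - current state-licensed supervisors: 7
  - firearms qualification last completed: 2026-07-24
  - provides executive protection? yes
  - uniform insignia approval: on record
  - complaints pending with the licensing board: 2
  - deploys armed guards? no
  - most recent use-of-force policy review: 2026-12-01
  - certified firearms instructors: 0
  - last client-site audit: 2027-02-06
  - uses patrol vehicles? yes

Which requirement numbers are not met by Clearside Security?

2, 4, 5, 8

1. complaints pending with the licensing board 2 ≤ 2 → met
2. certified firearms instructors 0 < 2 → not met
3. condition 'provides executive protection' holds; incident-reporting audit 86 days ago vs limit 90 → met
4. use-of-force policy review 161 days ago vs limit 120 → not met
5. client-site audit 94 days ago vs limit 90 → not met
6. state-licensed supervisors 7 ≥ 4 → met
7. uniform insignia approval present → met
8. condition 'uses patrol vehicles' holds; firearms qualification 291 days ago vs limit 270 → not met
9. condition 'deploys armed guards' does not hold → requirement n/a → met
Not met: 2, 4, 5, 8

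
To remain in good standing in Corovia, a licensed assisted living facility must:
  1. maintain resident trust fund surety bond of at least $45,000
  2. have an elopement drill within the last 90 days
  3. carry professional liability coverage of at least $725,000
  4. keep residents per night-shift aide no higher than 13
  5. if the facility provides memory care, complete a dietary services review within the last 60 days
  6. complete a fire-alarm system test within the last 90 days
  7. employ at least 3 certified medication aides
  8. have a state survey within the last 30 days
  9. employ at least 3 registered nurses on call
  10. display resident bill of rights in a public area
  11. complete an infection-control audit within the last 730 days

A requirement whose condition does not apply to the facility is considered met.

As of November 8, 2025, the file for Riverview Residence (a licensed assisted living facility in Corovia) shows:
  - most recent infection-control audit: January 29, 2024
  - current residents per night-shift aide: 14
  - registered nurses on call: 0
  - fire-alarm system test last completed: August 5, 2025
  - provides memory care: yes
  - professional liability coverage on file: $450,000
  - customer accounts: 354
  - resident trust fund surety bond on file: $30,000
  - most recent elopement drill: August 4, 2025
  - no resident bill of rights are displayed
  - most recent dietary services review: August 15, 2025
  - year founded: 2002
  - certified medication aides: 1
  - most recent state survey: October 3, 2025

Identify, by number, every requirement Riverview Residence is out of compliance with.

1. resident trust fund surety bond $30,000 < $45,000 → not met
2. elopement drill 96 days ago vs limit 90 → not met
3. professional liability coverage $450,000 < $725,000 → not met
4. residents per night-shift aide 14 > 13 → not met
5. condition 'provides memory care' holds; dietary services review 85 days ago vs limit 60 → not met
6. fire-alarm system test 95 days ago vs limit 90 → not met
7. certified medication aides 1 < 3 → not met
8. state survey 36 days ago vs limit 30 → not met
9. registered nurses on call 0 < 3 → not met
10. resident bill of rights absent → not met
11. infection-control audit 649 days ago vs limit 730 → met
Not met: 1, 2, 3, 4, 5, 6, 7, 8, 9, 10

1, 2, 3, 4, 5, 6, 7, 8, 9, 10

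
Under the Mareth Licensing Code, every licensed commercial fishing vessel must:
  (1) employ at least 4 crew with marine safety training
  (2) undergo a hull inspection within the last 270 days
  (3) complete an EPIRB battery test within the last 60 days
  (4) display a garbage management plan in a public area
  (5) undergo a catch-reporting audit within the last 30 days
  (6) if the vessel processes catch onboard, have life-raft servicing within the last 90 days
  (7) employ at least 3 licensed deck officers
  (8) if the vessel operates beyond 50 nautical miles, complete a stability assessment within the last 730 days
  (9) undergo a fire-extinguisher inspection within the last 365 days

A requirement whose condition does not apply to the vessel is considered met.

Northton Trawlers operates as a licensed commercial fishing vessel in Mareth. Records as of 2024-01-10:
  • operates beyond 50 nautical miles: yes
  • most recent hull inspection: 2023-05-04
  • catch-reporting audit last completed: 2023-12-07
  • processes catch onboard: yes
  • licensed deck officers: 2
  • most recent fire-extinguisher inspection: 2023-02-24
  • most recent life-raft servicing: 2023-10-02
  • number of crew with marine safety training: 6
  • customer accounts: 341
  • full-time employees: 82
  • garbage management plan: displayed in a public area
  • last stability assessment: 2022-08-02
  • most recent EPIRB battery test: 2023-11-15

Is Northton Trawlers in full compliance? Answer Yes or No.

1. crew with marine safety training 6 ≥ 4 → met
2. hull inspection 251 days ago vs limit 270 → met
3. EPIRB battery test 56 days ago vs limit 60 → met
4. garbage management plan present → met
5. catch-reporting audit 34 days ago vs limit 30 → not met
6. condition 'processes catch onboard' holds; life-raft servicing 100 days ago vs limit 90 → not met
7. licensed deck officers 2 < 3 → not met
8. condition 'operates beyond 50 nautical miles' holds; stability assessment 526 days ago vs limit 730 → met
9. fire-extinguisher inspection 320 days ago vs limit 365 → met
Not met: 5, 6, 7

No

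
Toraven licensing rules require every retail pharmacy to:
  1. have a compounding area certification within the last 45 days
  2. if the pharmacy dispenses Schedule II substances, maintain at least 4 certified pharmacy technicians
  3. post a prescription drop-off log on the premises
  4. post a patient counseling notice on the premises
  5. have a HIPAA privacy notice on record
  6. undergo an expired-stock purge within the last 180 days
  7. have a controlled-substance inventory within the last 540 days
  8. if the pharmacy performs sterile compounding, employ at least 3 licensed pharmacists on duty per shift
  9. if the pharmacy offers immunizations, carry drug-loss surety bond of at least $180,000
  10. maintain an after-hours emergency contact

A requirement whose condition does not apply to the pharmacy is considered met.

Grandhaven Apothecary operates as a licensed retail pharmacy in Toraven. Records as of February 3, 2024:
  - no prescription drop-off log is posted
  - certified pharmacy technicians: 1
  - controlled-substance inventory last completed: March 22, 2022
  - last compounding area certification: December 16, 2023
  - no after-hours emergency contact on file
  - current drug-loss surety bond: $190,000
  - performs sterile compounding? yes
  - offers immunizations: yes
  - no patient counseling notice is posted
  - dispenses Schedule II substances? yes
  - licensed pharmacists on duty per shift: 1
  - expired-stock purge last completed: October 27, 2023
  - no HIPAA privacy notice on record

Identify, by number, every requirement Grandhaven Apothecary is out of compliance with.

1. compounding area certification 49 days ago vs limit 45 → not met
2. condition 'dispenses Schedule II substances' holds; certified pharmacy technicians 1 < 4 → not met
3. prescription drop-off log absent → not met
4. patient counseling notice absent → not met
5. HIPAA privacy notice absent → not met
6. expired-stock purge 99 days ago vs limit 180 → met
7. controlled-substance inventory 683 days ago vs limit 540 → not met
8. condition 'performs sterile compounding' holds; licensed pharmacists on duty per shift 1 < 3 → not met
9. condition 'offers immunizations' holds; drug-loss surety bond $190,000 ≥ $180,000 → met
10. after-hours emergency contact absent → not met
Not met: 1, 2, 3, 4, 5, 7, 8, 10

1, 2, 3, 4, 5, 7, 8, 10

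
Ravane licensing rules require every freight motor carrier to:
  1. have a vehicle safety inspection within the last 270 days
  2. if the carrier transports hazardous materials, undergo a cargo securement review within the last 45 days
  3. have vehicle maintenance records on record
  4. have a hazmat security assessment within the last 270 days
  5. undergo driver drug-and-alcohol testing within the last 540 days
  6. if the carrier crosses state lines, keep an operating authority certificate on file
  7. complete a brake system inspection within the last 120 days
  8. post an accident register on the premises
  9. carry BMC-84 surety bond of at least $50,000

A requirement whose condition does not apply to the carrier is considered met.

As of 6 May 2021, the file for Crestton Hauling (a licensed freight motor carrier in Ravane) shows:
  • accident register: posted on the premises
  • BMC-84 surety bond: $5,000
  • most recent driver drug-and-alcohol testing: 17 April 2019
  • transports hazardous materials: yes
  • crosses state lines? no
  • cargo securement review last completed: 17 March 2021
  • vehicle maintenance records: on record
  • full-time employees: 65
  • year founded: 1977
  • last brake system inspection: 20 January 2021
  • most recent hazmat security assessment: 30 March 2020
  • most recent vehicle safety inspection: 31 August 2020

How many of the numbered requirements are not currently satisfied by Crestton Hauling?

1. vehicle safety inspection 248 days ago vs limit 270 → met
2. condition 'transports hazardous materials' holds; cargo securement review 50 days ago vs limit 45 → not met
3. vehicle maintenance records present → met
4. hazmat security assessment 402 days ago vs limit 270 → not met
5. driver drug-and-alcohol testing 750 days ago vs limit 540 → not met
6. condition 'crosses state lines' does not hold → requirement n/a → met
7. brake system inspection 106 days ago vs limit 120 → met
8. accident register present → met
9. BMC-84 surety bond $5,000 < $50,000 → not met
Not met: 4 of 9

4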